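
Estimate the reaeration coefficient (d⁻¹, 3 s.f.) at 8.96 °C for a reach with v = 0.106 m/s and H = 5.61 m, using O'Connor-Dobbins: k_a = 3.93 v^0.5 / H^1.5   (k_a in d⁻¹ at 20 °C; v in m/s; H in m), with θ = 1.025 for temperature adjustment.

k_a ≈ 0.0733 d⁻¹

k_a(20) = 3.93 × 0.106^0.5 / 5.61^1.5 = 3.93 × 0.3256 / 13.29 = 0.09629 d⁻¹.
k_a(8.96) = 0.09629 × 1.025^(8.96−20) = 0.09629 × 0.7614 = 0.07332 d⁻¹.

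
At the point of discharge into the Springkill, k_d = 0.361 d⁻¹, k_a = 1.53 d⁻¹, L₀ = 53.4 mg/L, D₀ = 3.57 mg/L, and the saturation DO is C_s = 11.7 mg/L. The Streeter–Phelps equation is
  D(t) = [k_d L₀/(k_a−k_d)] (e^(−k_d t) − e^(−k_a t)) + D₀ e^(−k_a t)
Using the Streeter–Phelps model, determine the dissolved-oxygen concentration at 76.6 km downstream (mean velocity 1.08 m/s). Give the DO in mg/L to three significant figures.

Travel time t = x/v = 76.6 km / (1.08 m/s) = 76600 m / 1.08 m/s = 70930 s = 0.8209 d.
k_d L₀/(k_a−k_d) = 0.361×53.4/(1.53−0.361) = 19.28/1.169 = 16.49 mg/L.
e^(−k_d t) = e^(−0.361×0.8209) = 0.7435; e^(−k_a t) = e^(−1.53×0.8209) = 0.2848.
D = 16.49 × (0.7435 − 0.2848) + 3.57 × 0.2848 = 7.565 + 1.017 = 8.581 mg/L.
DO = C_s − D = 11.7 − 8.581 = 3.119 mg/L.

DO ≈ 3.12 mg/L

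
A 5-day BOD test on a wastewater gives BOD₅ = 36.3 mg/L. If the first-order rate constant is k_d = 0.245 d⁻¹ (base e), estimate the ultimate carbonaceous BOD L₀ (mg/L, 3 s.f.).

BOD₅ = L₀(1 − e^(−5k_d)) ⇒ L₀ = BOD₅ / (1 − e^(−5×0.245))
= 36.3 / (1 − 0.2938) = 36.3 / 0.7062 = 51.40 mg/L.

L₀ ≈ 51.4 mg/L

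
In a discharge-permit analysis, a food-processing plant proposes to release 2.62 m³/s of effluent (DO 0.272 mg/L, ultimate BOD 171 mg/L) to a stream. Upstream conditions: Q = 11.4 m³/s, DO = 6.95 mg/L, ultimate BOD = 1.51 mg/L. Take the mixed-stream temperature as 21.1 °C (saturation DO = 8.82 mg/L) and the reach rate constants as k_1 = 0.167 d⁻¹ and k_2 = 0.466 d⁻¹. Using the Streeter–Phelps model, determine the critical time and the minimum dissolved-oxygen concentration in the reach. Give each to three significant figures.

Mixed DO = (11.4×6.95 + 2.62×0.272)/(11.4+2.62) = 79.94/14.02 = 5.702 mg/L.
Mixed L₀ = (11.4×1.51 + 2.62×171)/(14.02) = 465.2/14.02 = 33.18 mg/L.
Initial deficit D₀ = C_s − DO₀ = 8.82 − 5.702 = 3.118 mg/L.
t_c = (1/0.2990) ln[(0.466/0.167)(1 − 3.118×0.2990/(0.167×33.18))] = 3.344 × ln(2.321) = 2.816 d.
D_c = (0.167/0.466) × 33.18 × e^(−0.167×2.816) = 0.3584 × 33.18 × 0.6248 = 7.430 mg/L.
Minimum DO = 8.82 − 7.430 = 1.390 mg/L.

t_c ≈ 2.82 d; minimum DO ≈ 1.39 mg/L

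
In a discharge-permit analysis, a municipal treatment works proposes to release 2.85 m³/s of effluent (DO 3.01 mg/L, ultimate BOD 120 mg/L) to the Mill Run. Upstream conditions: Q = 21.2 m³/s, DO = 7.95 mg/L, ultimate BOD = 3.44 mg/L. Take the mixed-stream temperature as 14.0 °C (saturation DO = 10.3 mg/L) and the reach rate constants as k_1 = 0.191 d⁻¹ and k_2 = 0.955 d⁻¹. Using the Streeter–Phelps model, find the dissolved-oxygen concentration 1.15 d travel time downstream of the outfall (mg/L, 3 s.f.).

Mixed DO = (21.2×7.95 + 2.85×3.01)/(21.2+2.85) = 177.1/24.05 = 7.365 mg/L.
Mixed L₀ = (21.2×3.44 + 2.85×120)/(24.05) = 414.9/24.05 = 17.25 mg/L.
Initial deficit D₀ = C_s − DO₀ = 10.3 − 7.365 = 2.935 mg/L.
D(1.15) = [0.191×17.25/(0.955−0.191)](e^(−0.191×1.15) − e^(−0.955×1.15)) + 2.935 e^(−0.955×1.15)
= 4.313 × (0.8028 − 0.3335) + 2.935 × 0.3335 = 3.003 mg/L.
DO = 10.3 − 3.003 = 7.297 mg/L.

DO ≈ 7.30 mg/L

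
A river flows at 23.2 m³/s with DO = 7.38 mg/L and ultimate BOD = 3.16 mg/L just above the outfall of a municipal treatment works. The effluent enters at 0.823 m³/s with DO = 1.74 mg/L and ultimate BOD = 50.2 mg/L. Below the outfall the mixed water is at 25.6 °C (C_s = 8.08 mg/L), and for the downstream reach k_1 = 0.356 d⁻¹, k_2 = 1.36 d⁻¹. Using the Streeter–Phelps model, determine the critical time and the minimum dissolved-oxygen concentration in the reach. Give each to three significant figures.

Mixed DO = (23.2×7.38 + 0.823×1.74)/(23.2+0.823) = 172.6/24.02 = 7.187 mg/L.
Mixed L₀ = (23.2×3.16 + 0.823×50.2)/(24.02) = 114.6/24.02 = 4.772 mg/L.
Initial deficit D₀ = C_s − DO₀ = 8.08 − 7.187 = 0.8932 mg/L.
t_c = (1/1.004) ln[(1.36/0.356)(1 − 0.8932×1.004/(0.356×4.772))] = 0.9960 × ln(1.803) = 0.5873 d.
D_c = (0.356/1.36) × 4.772 × e^(−0.356×0.5873) = 0.2618 × 4.772 × 0.8113 = 1.013 mg/L.
Minimum DO = 8.08 − 1.013 = 7.067 mg/L.

t_c ≈ 0.587 d; minimum DO ≈ 7.07 mg/L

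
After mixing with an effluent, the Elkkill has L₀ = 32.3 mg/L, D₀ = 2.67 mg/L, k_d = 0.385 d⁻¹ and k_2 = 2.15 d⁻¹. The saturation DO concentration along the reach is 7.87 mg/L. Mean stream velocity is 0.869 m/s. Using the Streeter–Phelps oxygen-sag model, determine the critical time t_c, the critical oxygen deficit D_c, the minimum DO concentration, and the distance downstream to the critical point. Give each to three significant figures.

t_c ≈ 0.705 d; D_c ≈ 4.41 mg/L; min DO ≈ 3.46 mg/L; x_c ≈ 52.9 km

t_c = [1/(k_2−k_d)] ln[(k_2/k_d)(1 − D₀(k_2−k_d)/(k_d L₀))]
= [1/(2.15−0.385)] ln[(2.15/0.385)(1 − 2.67×1.765/(0.385×32.3))]
= (1/1.765) ln[5.584 × 0.6210] = 0.5666 × ln(3.468) = 0.5666 × 1.244 = 0.7046 d.
D_c = (k_d/k_2) L₀ e^(−k_d t_c) = (0.385/2.15) × 32.3 × e^(−0.385×0.7046) = 0.1791 × 32.3 × 0.7624 = 4.410 mg/L.
Minimum DO = C_s − D_c = 7.87 − 4.410 = 3.460 mg/L.
x_c = v t_c = 0.869 m/s × 0.7046 d × 86400 s/d = 52900 m ≈ 52.9 km.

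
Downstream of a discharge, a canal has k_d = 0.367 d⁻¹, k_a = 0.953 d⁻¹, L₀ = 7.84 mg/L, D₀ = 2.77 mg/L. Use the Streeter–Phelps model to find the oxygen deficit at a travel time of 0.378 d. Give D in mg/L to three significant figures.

k_d L₀/(k_a−k_d) = 0.367×7.84/(0.953−0.367) = 2.877/0.5860 = 4.910 mg/L.
e^(−k_d t) = e^(−0.367×0.3780) = 0.8705; e^(−k_a t) = e^(−0.953×0.3780) = 0.6975.
D = 4.910 × (0.8705 − 0.6975) + 2.77 × 0.6975 = 0.8492 + 1.932 = 2.781 mg/L.

D ≈ 2.78 mg/L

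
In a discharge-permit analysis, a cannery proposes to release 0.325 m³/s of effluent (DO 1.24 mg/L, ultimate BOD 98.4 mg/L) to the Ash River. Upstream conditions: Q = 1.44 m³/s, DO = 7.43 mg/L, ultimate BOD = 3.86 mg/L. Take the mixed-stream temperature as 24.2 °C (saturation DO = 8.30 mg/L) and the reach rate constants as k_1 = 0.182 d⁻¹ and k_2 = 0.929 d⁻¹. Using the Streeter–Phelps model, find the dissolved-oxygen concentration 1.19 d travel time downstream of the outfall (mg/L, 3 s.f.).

DO ≈ 5.18 mg/L

Mixed DO = (1.44×7.43 + 0.325×1.24)/(1.44+0.325) = 11.10/1.765 = 6.290 mg/L.
Mixed L₀ = (1.44×3.86 + 0.325×98.4)/(1.765) = 37.54/1.765 = 21.27 mg/L.
Initial deficit D₀ = C_s − DO₀ = 8.30 − 6.290 = 2.010 mg/L.
D(1.19) = [0.182×21.27/(0.929−0.182)](e^(−0.182×1.19) − e^(−0.929×1.19)) + 2.010 e^(−0.929×1.19)
= 5.182 × (0.8053 − 0.3310) + 2.010 × 0.3310 = 3.123 mg/L.
DO = 8.30 − 3.123 = 5.177 mg/L.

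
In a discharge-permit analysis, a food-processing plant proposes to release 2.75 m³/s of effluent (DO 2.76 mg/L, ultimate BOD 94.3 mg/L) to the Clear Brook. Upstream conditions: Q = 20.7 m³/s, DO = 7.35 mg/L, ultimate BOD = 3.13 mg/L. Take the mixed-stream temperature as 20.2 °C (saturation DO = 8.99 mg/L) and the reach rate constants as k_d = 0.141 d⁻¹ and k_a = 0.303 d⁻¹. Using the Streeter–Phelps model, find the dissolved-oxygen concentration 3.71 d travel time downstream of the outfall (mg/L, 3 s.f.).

Mixed DO = (20.7×7.35 + 2.75×2.76)/(20.7+2.75) = 159.7/23.45 = 6.812 mg/L.
Mixed L₀ = (20.7×3.13 + 2.75×94.3)/(23.45) = 324.1/23.45 = 13.82 mg/L.
Initial deficit D₀ = C_s − DO₀ = 8.99 − 6.812 = 2.178 mg/L.
D(3.71) = [0.141×13.82/(0.303−0.141)](e^(−0.141×3.71) − e^(−0.303×3.71)) + 2.178 e^(−0.303×3.71)
= 12.03 × (0.5927 − 0.3249) + 2.178 × 0.3249 = 3.929 mg/L.
DO = 8.99 − 3.929 = 5.061 mg/L.

DO ≈ 5.06 mg/L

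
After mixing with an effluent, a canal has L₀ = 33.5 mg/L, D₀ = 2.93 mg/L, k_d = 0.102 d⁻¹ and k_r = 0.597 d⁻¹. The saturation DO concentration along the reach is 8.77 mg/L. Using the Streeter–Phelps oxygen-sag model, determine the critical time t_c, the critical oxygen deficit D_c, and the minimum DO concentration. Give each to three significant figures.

With k_r/k_d = 5.853 and 1 − D₀(k_r−k_d)/(k_d L₀) = 0.5755,
t_c = ln(5.853 × 0.5755) / (0.597 − 0.102) = ln(3.369) / 0.4950 = 1.215/0.4950 = 2.454 d.
D_c = (k_d/k_r) L₀ e^(−k_d t_c) = (0.102/0.597) × 33.5 × e^(−0.102×2.454) = 0.1709 × 33.5 × 0.7786 = 4.456 mg/L.
Minimum DO = C_s − D_c = 8.77 − 4.456 = 4.314 mg/L.

t_c ≈ 2.45 d; D_c ≈ 4.46 mg/L; min DO ≈ 4.31 mg/L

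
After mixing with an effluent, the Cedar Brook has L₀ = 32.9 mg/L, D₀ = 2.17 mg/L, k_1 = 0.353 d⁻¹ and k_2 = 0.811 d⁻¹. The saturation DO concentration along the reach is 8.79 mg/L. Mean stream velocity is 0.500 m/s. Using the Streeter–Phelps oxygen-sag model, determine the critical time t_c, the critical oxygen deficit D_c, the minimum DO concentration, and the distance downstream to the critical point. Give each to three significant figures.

t_c = [1/(k_2−k_1)] ln[(k_2/k_1)(1 − D₀(k_2−k_1)/(k_1 L₀))]
= [1/(0.811−0.353)] ln[(0.811/0.353)(1 − 2.17×0.4580/(0.353×32.9))]
= (1/0.4580) ln[2.297 × 0.9144] = 2.183 × ln(2.101) = 2.183 × 0.7423 = 1.621 d.
D_c = (k_1/k_2) L₀ e^(−k_1 t_c) = (0.353/0.811) × 32.9 × e^(−0.353×1.621) = 0.4353 × 32.9 × 0.5643 = 8.081 mg/L.
Minimum DO = C_s − D_c = 8.79 − 8.081 = 0.7090 mg/L.
x_c = v t_c = 0.500 m/s × 1.621 d × 86400 s/d = 70020 m ≈ 70.0 km.

t_c ≈ 1.62 d; D_c ≈ 8.08 mg/L; min DO ≈ 0.709 mg/L; x_c ≈ 70.0 km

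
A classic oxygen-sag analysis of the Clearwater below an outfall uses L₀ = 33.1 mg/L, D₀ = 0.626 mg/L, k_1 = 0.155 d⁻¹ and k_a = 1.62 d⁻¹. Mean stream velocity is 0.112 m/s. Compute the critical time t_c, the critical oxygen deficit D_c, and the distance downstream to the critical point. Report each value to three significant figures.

With k_a/k_1 = 10.45 and 1 − D₀(k_a−k_1)/(k_1 L₀) = 0.8212,
t_c = ln(10.45 × 0.8212) / (1.62 − 0.155) = ln(8.583) / 1.465 = 2.150/1.465 = 1.467 d.
D_c = (k_1/k_a) L₀ e^(−k_1 t_c) = (0.155/1.62) × 33.1 × e^(−0.155×1.467) = 0.09568 × 33.1 × 0.7966 = 2.523 mg/L.
x_c = v t_c = 0.112 m/s × 1.467 d × 86400 s/d = 14200 m ≈ 14.2 km.

t_c ≈ 1.47 d; D_c ≈ 2.52 mg/L; x_c ≈ 14.2 km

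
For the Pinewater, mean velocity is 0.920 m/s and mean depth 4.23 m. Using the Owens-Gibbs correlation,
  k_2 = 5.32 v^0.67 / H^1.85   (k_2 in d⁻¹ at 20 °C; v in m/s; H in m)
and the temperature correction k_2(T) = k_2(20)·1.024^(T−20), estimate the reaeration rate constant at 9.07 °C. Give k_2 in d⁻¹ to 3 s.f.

k_2(20) = 5.32 × 0.920^0.67 / 4.23^1.85 = 5.32 × 0.9457 / 14.41 = 0.3491 d⁻¹.
k_2(9.07) = 0.3491 × 1.024^(9.07−20) = 0.3491 × 0.7717 = 0.2694 d⁻¹.

k_2 ≈ 0.269 d⁻¹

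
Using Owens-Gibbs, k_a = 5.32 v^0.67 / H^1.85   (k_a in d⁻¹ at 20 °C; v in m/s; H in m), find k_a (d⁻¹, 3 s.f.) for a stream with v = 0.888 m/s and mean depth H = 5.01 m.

k_a ≈ 0.249 d⁻¹

k_a = 5.32 × 0.888^0.67 / 5.01^1.85 = 5.32 × 0.9235 / 19.71 = 0.2493 d⁻¹.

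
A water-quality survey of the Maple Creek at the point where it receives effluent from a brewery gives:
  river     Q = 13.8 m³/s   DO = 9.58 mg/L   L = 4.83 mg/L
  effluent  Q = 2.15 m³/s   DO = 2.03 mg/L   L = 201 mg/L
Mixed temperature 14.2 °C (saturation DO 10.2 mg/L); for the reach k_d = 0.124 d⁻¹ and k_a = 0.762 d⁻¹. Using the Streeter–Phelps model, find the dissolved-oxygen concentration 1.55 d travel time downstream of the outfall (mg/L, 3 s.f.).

Mixed DO = (13.8×9.58 + 2.15×2.03)/(13.8+2.15) = 136.6/15.95 = 8.562 mg/L.
Mixed L₀ = (13.8×4.83 + 2.15×201)/(15.95) = 498.8/15.95 = 31.27 mg/L.
Initial deficit D₀ = C_s − DO₀ = 10.2 − 8.562 = 1.638 mg/L.
D(1.55) = [0.124×31.27/(0.762−0.124)](e^(−0.124×1.55) − e^(−0.762×1.55)) + 1.638 e^(−0.762×1.55)
= 6.078 × (0.8251 − 0.3069) + 1.638 × 0.3069 = 3.652 mg/L.
DO = 10.2 − 3.652 = 6.548 mg/L.

DO ≈ 6.55 mg/L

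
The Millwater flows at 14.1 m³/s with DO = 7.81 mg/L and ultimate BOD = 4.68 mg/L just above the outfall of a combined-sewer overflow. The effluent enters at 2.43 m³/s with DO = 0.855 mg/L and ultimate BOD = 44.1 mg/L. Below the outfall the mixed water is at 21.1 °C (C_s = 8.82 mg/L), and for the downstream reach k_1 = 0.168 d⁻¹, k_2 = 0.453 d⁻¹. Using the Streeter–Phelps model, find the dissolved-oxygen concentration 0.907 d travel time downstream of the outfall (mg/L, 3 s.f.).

DO ≈ 6.26 mg/L

Mixed DO = (14.1×7.81 + 2.43×0.855)/(14.1+2.43) = 112.2/16.53 = 6.788 mg/L.
Mixed L₀ = (14.1×4.68 + 2.43×44.1)/(16.53) = 173.2/16.53 = 10.47 mg/L.
Initial deficit D₀ = C_s − DO₀ = 8.82 − 6.788 = 2.032 mg/L.
D(0.907) = [0.168×10.47/(0.453−0.168)](e^(−0.168×0.907) − e^(−0.453×0.907)) + 2.032 e^(−0.453×0.907)
= 6.175 × (0.8587 − 0.6631) + 2.032 × 0.6631 = 2.555 mg/L.
DO = 8.82 − 2.555 = 6.265 mg/L.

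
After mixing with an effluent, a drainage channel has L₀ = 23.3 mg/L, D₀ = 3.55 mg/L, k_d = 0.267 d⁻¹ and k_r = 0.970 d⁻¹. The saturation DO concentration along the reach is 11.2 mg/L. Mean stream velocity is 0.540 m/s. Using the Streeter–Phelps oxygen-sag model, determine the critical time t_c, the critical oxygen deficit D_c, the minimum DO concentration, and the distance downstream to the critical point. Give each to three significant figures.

At the critical point dD/dt = 0, so k_d L₀ e^(−k_d t) = k_r D. Substituting D(t) from the Streeter–Phelps equation and solving for t gives
t_c = ln[(k_r/k_d)(1 − D₀(k_r−k_d)/(k_d L₀))] / (k_r−k_d).
Here k_r−k_d = 0.7030 d⁻¹ and 1 − D₀(k_r−k_d)/(k_d L₀) = 1 − 3.55×0.7030/(0.267×23.3) = 0.5988, so
t_c = ln(3.633 × 0.5988) / 0.7030 = 0.7773 / 0.7030 = 1.106 d.
L(t_c) = L₀ e^(−k_d t_c) = 23.3 × 0.7444 = 17.34 mg/L, and at the critical point k_r D_c = k_d L, so D_c = (0.267/0.970) × 17.34 = 4.774 mg/L.
Minimum DO = C_s − D_c = 11.2 − 4.774 = 6.426 mg/L.
x_c = v t_c = 0.540 m/s × 1.106 d × 86400 s/d = 51590 m ≈ 51.6 km.

t_c ≈ 1.11 d; D_c ≈ 4.77 mg/L; min DO ≈ 6.43 mg/L; x_c ≈ 51.6 km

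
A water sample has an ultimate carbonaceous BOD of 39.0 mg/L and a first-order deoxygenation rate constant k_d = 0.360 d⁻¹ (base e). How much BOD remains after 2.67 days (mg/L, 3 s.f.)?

L_t = L₀ e^(−k_d t) = 39.0 × e^(−0.360×2.67) = 39.0 × 0.3824 = 14.91 mg/L.

L ≈ 14.9 mg/L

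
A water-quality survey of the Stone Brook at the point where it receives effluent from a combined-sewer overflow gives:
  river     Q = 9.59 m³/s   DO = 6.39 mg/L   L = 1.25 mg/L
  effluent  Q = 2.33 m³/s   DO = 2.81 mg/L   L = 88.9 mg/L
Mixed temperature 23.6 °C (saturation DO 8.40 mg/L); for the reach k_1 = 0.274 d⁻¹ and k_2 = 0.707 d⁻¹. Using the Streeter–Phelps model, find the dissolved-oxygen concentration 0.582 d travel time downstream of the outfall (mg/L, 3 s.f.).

DO ≈ 4.39 mg/L

Mixed DO = (9.59×6.39 + 2.33×2.81)/(9.59+2.33) = 67.83/11.92 = 5.690 mg/L.
Mixed L₀ = (9.59×1.25 + 2.33×88.9)/(11.92) = 219.1/11.92 = 18.38 mg/L.
Initial deficit D₀ = C_s − DO₀ = 8.40 − 5.690 = 2.710 mg/L.
D(0.582) = [0.274×18.38/(0.707−0.274)](e^(−0.274×0.582) − e^(−0.707×0.582)) + 2.710 e^(−0.707×0.582)
= 11.63 × (0.8526 − 0.6627) + 2.710 × 0.6627 = 4.005 mg/L.
DO = 8.40 − 4.005 = 4.395 mg/L.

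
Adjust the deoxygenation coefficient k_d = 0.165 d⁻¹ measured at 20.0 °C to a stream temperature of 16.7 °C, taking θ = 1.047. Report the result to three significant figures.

k_d(T₂) = k_d(T₁) · θ^(T₂−T₁) = 0.165 × 1.047^(16.7−20.0)
= 0.165 × 1.047^-3.30 = 0.165 × 0.8594 = 0.1418 d⁻¹.

k_d ≈ 0.142 d⁻¹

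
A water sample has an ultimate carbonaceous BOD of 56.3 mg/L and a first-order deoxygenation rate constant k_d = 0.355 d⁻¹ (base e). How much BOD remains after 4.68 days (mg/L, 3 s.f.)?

L_t = L₀ e^(−k_d t) = 56.3 × e^(−0.355×4.68) = 56.3 × 0.1899 = 10.69 mg/L.

L ≈ 10.7 mg/L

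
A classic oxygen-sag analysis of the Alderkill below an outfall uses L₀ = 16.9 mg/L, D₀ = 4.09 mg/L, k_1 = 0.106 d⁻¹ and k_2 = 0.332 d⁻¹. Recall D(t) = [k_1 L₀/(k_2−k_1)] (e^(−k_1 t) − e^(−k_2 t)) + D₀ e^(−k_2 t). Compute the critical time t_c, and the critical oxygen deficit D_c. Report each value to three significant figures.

t_c ≈ 1.84 d; D_c ≈ 4.44 mg/L

With k_2/k_1 = 3.132 and 1 − D₀(k_2−k_1)/(k_1 L₀) = 0.4840,
t_c = ln(3.132 × 0.4840) / (0.332 − 0.106) = ln(1.516) / 0.2260 = 0.4161/0.2260 = 1.841 d.
D_c = (k_1/k_2) L₀ e^(−k_1 t_c) = (0.106/0.332) × 16.9 × e^(−0.106×1.841) = 0.3193 × 16.9 × 0.8227 = 4.439 mg/L.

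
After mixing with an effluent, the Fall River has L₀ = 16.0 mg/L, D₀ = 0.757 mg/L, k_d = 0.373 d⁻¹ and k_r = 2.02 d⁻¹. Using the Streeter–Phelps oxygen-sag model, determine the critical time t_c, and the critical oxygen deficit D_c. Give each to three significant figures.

t_c ≈ 0.883 d; D_c ≈ 2.13 mg/L

t_c = [1/(k_r−k_d)] ln[(k_r/k_d)(1 − D₀(k_r−k_d)/(k_d L₀))]
= [1/(2.02−0.373)] ln[(2.02/0.373)(1 − 0.757×1.647/(0.373×16.0))]
= (1/1.647) ln[5.416 × 0.7911] = 0.6072 × ln(4.284) = 0.6072 × 1.455 = 0.8834 d.
D_c = (k_d/k_r) L₀ e^(−k_d t_c) = (0.373/2.02) × 16.0 × e^(−0.373×0.8834) = 0.1847 × 16.0 × 0.7193 = 2.125 mg/L.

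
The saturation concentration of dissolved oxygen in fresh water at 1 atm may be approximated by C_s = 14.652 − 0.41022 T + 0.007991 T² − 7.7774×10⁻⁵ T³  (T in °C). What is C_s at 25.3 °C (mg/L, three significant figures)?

C_s = 14.652 − 0.41022×25.3 + 0.007991×25.3² − 7.7774×10⁻⁵×25.3³ = 8.129 mg/L.

C_s ≈ 8.13 mg/L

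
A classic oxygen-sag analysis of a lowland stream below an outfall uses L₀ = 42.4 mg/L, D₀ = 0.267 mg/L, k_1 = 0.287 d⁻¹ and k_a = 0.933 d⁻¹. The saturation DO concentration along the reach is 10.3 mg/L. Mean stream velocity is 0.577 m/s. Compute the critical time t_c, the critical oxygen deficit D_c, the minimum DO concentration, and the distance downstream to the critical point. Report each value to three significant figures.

With k_a/k_1 = 3.251 and 1 − D₀(k_a−k_1)/(k_1 L₀) = 0.9858,
t_c = ln(3.251 × 0.9858) / (0.933 − 0.287) = ln(3.205) / 0.6460 = 1.165/0.6460 = 1.803 d.
D_c = (k_1/k_a) L₀ e^(−k_1 t_c) = (0.287/0.933) × 42.4 × e^(−0.287×1.803) = 0.3076 × 42.4 × 0.5961 = 7.774 mg/L.
Minimum DO = C_s − D_c = 10.3 − 7.774 = 2.526 mg/L.
x_c = v t_c = 0.577 m/s × 1.803 d × 86400 s/d = 89880 m ≈ 89.9 km.

t_c ≈ 1.80 d; D_c ≈ 7.77 mg/L; min DO ≈ 2.53 mg/L; x_c ≈ 89.9 km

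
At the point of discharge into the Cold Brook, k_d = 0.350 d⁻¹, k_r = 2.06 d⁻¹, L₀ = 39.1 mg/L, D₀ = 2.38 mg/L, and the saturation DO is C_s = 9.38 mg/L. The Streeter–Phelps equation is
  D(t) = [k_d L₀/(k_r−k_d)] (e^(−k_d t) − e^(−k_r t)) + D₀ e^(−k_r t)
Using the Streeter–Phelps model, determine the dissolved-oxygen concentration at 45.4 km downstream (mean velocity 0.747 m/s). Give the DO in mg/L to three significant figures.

DO ≈ 4.44 mg/L

Travel time t = x/v = 45.4 km / (0.747 m/s) = 45400 m / 0.747 m/s = 60780 s = 0.7034 d.
k_d L₀/(k_r−k_d) = 0.350×39.1/(2.06−0.350) = 13.69/1.710 = 8.003 mg/L.
e^(−k_d t) = e^(−0.350×0.7034) = 0.7818; e^(−k_r t) = e^(−2.06×0.7034) = 0.2348.
D = 8.003 × (0.7818 − 0.2348) + 2.38 × 0.2348 = 4.377 + 0.5588 = 4.936 mg/L.
DO = C_s − D = 9.38 − 4.936 = 4.444 mg/L.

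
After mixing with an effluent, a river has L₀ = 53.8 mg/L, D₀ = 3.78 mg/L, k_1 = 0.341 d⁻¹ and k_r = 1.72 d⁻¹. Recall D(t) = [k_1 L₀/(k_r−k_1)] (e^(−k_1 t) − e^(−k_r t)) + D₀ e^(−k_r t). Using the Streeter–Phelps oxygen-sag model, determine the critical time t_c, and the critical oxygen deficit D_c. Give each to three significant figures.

t_c ≈ 0.931 d; D_c ≈ 7.76 mg/L

t_c = [1/(k_r−k_1)] ln[(k_r/k_1)(1 − D₀(k_r−k_1)/(k_1 L₀))]
= [1/(1.72−0.341)] ln[(1.72/0.341)(1 − 3.78×1.379/(0.341×53.8))]
= (1/1.379) ln[5.044 × 0.7159] = 0.7252 × ln(3.611) = 0.7252 × 1.284 = 0.9311 d.
L(t_c) = L₀ e^(−k_1 t_c) = 53.8 × 0.7280 = 39.16 mg/L, and at the critical point k_r D_c = k_1 L, so D_c = (0.341/1.72) × 39.16 = 7.765 mg/L.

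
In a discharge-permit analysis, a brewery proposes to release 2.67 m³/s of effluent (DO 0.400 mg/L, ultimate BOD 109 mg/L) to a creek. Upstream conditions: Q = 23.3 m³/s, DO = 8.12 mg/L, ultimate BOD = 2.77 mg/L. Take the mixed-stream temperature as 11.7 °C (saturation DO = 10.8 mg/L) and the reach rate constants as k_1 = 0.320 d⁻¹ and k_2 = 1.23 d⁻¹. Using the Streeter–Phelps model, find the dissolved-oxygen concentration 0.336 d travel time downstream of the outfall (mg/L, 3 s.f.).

DO ≈ 7.36 mg/L

Mixed DO = (23.3×8.12 + 2.67×0.400)/(23.3+2.67) = 190.3/25.97 = 7.326 mg/L.
Mixed L₀ = (23.3×2.77 + 2.67×109)/(25.97) = 355.6/25.97 = 13.69 mg/L.
Initial deficit D₀ = C_s − DO₀ = 10.8 − 7.326 = 3.474 mg/L.
D(0.336) = [0.320×13.69/(1.23−0.320)](e^(−0.320×0.336) − e^(−1.23×0.336)) + 3.474 e^(−1.23×0.336)
= 4.815 × (0.8981 − 0.6615) + 3.474 × 0.6615 = 3.437 mg/L.
DO = 10.8 − 3.437 = 7.363 mg/L.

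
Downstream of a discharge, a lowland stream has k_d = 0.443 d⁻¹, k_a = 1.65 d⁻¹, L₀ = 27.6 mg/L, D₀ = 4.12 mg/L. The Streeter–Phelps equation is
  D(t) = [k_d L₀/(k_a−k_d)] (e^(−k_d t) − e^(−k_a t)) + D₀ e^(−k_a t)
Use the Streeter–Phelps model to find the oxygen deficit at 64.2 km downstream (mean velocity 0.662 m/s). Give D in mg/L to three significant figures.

Travel time t = x/v = 64.2 km / (0.662 m/s) = 64200 m / 0.662 m/s = 96980 s = 1.122 d.
k_d L₀/(k_a−k_d) = 0.443×27.6/(1.65−0.443) = 12.23/1.207 = 10.13 mg/L.
e^(−k_d t) = e^(−0.443×1.122) = 0.6082; e^(−k_a t) = e^(−1.65×1.122) = 0.1569.
D = 10.13 × (0.6082 − 0.1569) + 4.12 × 0.1569 = 4.572 + 0.6465 = 5.218 mg/L.

D ≈ 5.22 mg/L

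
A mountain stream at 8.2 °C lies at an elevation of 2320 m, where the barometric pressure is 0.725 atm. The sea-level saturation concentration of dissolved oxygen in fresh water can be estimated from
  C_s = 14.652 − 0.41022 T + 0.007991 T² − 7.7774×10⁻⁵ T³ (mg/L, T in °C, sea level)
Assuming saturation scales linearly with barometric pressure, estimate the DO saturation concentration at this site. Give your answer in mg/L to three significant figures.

C_s ≈ 8.54 mg/L

At sea level: C_s = 14.652 − 0.41022×8.2 + 0.007991×8.2² − 7.7774×10⁻⁵×8.2³ = 11.78 mg/L.
Pressure correction: C_s' = 11.78 × 0.725 = 8.542 mg/L.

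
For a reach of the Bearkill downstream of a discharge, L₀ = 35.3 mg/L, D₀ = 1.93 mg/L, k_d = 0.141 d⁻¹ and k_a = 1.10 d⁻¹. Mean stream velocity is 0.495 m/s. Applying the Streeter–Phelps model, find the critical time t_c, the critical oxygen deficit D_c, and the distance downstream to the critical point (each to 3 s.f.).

t_c ≈ 1.66 d; D_c ≈ 3.58 mg/L; x_c ≈ 70.9 km

t_c = [1/(k_a−k_d)] ln[(k_a/k_d)(1 − D₀(k_a−k_d)/(k_d L₀))]
= [1/(1.10−0.141)] ln[(1.10/0.141)(1 − 1.93×0.9590/(0.141×35.3))]
= (1/0.9590) ln[7.801 × 0.6281] = 1.043 × ln(4.900) = 1.043 × 1.589 = 1.657 d.
D_c = (k_d/k_a) L₀ e^(−k_d t_c) = (0.141/1.10) × 35.3 × e^(−0.141×1.657) = 0.1282 × 35.3 × 0.7916 = 3.582 mg/L.
x_c = v t_c = 0.495 m/s × 1.657 d × 86400 s/d = 70880 m ≈ 70.9 km.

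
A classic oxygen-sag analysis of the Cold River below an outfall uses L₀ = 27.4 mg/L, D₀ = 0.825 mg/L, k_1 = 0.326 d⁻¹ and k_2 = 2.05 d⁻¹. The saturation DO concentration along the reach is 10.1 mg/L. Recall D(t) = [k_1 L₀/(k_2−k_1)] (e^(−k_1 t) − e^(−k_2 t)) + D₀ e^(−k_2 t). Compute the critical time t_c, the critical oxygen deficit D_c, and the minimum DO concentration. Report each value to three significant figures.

t_c ≈ 0.966 d; D_c ≈ 3.18 mg/L; min DO ≈ 6.92 mg/L

At the critical point dD/dt = 0, so k_1 L₀ e^(−k_1 t) = k_2 D. Substituting D(t) from the Streeter–Phelps equation and solving for t gives
t_c = ln[(k_2/k_1)(1 − D₀(k_2−k_1)/(k_1 L₀))] / (k_2−k_1).
Here k_2−k_1 = 1.724 d⁻¹ and 1 − D₀(k_2−k_1)/(k_1 L₀) = 1 − 0.825×1.724/(0.326×27.4) = 0.8408, so
t_c = ln(6.288 × 0.8408) / 1.724 = 1.665 / 1.724 = 0.9659 d.
L(t_c) = L₀ e^(−k_1 t_c) = 27.4 × 0.7299 = 20.00 mg/L, and at the critical point k_2 D_c = k_1 L, so D_c = (0.326/2.05) × 20.00 = 3.180 mg/L.
Minimum DO = C_s − D_c = 10.1 − 3.180 = 6.920 mg/L.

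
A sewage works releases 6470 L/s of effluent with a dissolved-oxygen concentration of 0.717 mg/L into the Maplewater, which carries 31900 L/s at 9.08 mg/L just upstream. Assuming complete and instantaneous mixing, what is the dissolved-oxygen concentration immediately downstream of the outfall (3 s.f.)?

Flow-weighted mixing: C = (Q_r C_r + Q_w C_w)/(Q_r + Q_w)
= (31900×9.08 + 6470×0.717)/(31900 + 6470) = 294300/38370 = 7.670 mg/L.

7.67 mg/L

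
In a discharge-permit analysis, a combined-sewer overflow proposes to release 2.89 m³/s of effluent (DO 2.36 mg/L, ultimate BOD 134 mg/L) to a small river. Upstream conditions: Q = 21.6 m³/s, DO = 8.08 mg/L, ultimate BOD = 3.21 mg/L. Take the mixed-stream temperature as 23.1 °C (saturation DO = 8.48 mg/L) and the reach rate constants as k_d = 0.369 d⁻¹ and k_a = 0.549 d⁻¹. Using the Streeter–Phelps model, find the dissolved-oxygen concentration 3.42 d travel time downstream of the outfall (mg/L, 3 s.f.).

DO ≈ 3.34 mg/L

Mixed DO = (21.6×8.08 + 2.89×2.36)/(21.6+2.89) = 181.3/24.49 = 7.405 mg/L.
Mixed L₀ = (21.6×3.21 + 2.89×134)/(24.49) = 456.6/24.49 = 18.64 mg/L.
Initial deficit D₀ = C_s − DO₀ = 8.48 − 7.405 = 1.075 mg/L.
D(3.42) = [0.369×18.64/(0.549−0.369)](e^(−0.369×3.42) − e^(−0.549×3.42)) + 1.075 e^(−0.549×3.42)
= 38.22 × (0.2831 − 0.1530) + 1.075 × 0.1530 = 5.138 mg/L.
DO = 8.48 − 5.138 = 3.342 mg/L.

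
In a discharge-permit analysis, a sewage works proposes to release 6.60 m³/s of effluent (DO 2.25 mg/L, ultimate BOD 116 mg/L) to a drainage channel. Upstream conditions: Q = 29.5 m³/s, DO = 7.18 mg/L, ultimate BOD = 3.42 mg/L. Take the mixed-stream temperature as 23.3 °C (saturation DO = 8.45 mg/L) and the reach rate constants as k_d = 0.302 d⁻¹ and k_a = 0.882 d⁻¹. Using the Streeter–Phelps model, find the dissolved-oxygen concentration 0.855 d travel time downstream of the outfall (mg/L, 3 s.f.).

Mixed DO = (29.5×7.18 + 6.60×2.25)/(29.5+6.60) = 226.7/36.10 = 6.279 mg/L.
Mixed L₀ = (29.5×3.42 + 6.60×116)/(36.10) = 866.5/36.10 = 24.00 mg/L.
Initial deficit D₀ = C_s − DO₀ = 8.45 − 6.279 = 2.171 mg/L.
D(0.855) = [0.302×24.00/(0.882−0.302)](e^(−0.302×0.855) − e^(−0.882×0.855)) + 2.171 e^(−0.882×0.855)
= 12.50 × (0.7724 − 0.4704) + 2.171 × 0.4704 = 4.796 mg/L.
DO = 8.45 − 4.796 = 3.654 mg/L.

DO ≈ 3.65 mg/L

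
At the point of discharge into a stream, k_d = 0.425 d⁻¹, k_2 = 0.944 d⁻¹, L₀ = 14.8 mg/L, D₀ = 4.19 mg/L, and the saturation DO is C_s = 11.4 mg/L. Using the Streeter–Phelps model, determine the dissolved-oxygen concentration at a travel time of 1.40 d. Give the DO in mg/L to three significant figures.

k_d L₀/(k_2−k_d) = 0.425×14.8/(0.944−0.425) = 6.290/0.5190 = 12.12 mg/L.
e^(−k_d t) = e^(−0.425×1.400) = 0.5516; e^(−k_2 t) = e^(−0.944×1.400) = 0.2667.
D = 12.12 × (0.5516 − 0.2667) + 4.19 × 0.2667 = 3.452 + 1.118 = 4.570 mg/L.
DO = C_s − D = 11.4 − 4.570 = 6.830 mg/L.

DO ≈ 6.83 mg/L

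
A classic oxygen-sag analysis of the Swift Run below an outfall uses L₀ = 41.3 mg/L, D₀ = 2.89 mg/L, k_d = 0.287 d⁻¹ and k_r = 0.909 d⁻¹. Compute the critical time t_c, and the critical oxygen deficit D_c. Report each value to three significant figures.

t_c ≈ 1.59 d; D_c ≈ 8.26 mg/L

At the critical point dD/dt = 0, so k_d L₀ e^(−k_d t) = k_r D. Substituting D(t) from the Streeter–Phelps equation and solving for t gives
t_c = ln[(k_r/k_d)(1 − D₀(k_r−k_d)/(k_d L₀))] / (k_r−k_d).
Here k_r−k_d = 0.6220 d⁻¹ and 1 − D₀(k_r−k_d)/(k_d L₀) = 1 − 2.89×0.6220/(0.287×41.3) = 0.8483, so
t_c = ln(3.167 × 0.8483) / 0.6220 = 0.9884 / 0.6220 = 1.589 d.
L(t_c) = L₀ e^(−k_d t_c) = 41.3 × 0.6338 = 26.17 mg/L, and at the critical point k_r D_c = k_d L, so D_c = (0.287/0.909) × 26.17 = 8.264 mg/L.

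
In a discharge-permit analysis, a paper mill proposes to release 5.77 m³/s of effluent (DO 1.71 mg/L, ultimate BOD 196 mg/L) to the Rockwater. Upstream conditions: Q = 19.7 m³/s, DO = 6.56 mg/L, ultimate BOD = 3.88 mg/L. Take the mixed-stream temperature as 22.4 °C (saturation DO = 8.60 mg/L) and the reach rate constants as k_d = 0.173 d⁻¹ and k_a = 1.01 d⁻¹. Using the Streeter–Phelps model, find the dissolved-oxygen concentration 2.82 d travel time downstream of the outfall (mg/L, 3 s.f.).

DO ≈ 2.97 mg/L

Mixed DO = (19.7×6.56 + 5.77×1.71)/(19.7+5.77) = 139.1/25.47 = 5.461 mg/L.
Mixed L₀ = (19.7×3.88 + 5.77×196)/(25.47) = 1207/25.47 = 47.40 mg/L.
Initial deficit D₀ = C_s − DO₀ = 8.60 − 5.461 = 3.139 mg/L.
D(2.82) = [0.173×47.40/(1.01−0.173)](e^(−0.173×2.82) − e^(−1.01×2.82)) + 3.139 e^(−1.01×2.82)
= 9.798 × (0.6139 − 0.05795) + 3.139 × 0.05795 = 5.629 mg/L.
DO = 8.60 − 5.629 = 2.971 mg/L.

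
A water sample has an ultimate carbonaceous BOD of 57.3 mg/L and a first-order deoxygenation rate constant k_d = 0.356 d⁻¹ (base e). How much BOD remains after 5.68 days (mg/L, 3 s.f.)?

L ≈ 7.59 mg/L

L_t = L₀ e^(−k_d t) = 57.3 × e^(−0.356×5.68) = 57.3 × 0.1324 = 7.585 mg/L.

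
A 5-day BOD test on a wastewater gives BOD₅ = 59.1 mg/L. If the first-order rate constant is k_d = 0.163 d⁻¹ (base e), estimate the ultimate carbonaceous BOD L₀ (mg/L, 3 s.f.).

L₀ ≈ 106 mg/L

BOD₅ = L₀(1 − e^(−5k_d)) ⇒ L₀ = BOD₅ / (1 − e^(−5×0.163))
= 59.1 / (1 − 0.4426) = 59.1 / 0.5574 = 106.0 mg/L.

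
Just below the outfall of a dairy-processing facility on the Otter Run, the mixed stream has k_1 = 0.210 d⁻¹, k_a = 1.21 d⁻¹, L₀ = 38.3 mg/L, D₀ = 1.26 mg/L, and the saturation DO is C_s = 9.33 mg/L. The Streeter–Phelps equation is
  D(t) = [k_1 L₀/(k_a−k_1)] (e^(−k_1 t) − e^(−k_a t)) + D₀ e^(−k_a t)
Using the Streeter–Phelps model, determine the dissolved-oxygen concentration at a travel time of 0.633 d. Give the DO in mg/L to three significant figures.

DO ≈ 5.44 mg/L

k_1 L₀/(k_a−k_1) = 0.210×38.3/(1.21−0.210) = 8.043/1.000 = 8.043 mg/L.
e^(−k_1 t) = e^(−0.210×0.6330) = 0.8755; e^(−k_a t) = e^(−1.21×0.6330) = 0.4649.
D = 8.043 × (0.8755 − 0.4649) + 1.26 × 0.4649 = 3.303 + 0.5858 = 3.888 mg/L.
DO = C_s − D = 9.33 − 3.888 = 5.442 mg/L.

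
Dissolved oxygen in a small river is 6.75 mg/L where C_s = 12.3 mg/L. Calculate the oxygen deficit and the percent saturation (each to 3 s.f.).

D = C_s − C = 12.3 − 6.75 = 5.55 mg/L.
% saturation = 6.75/12.3 × 100 = 54.9 %.

D ≈ 5.55 mg/L; 54.9 % saturation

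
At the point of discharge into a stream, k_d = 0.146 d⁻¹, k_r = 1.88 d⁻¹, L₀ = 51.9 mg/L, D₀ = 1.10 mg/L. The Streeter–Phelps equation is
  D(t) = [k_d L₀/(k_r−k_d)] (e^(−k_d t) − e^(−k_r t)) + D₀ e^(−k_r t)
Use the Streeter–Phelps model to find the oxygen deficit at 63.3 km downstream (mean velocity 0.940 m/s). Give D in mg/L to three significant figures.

Travel time t = x/v = 63.3 km / (0.940 m/s) = 63300 m / 0.940 m/s = 67340 s = 0.7794 d.
k_d L₀/(k_r−k_d) = 0.146×51.9/(1.88−0.146) = 7.577/1.734 = 4.370 mg/L.
e^(−k_d t) = e^(−0.146×0.7794) = 0.8924; e^(−k_r t) = e^(−1.88×0.7794) = 0.2310.
D = 4.370 × (0.8924 − 0.2310) + 1.10 × 0.2310 = 2.890 + 0.2541 = 3.144 mg/L.

D ≈ 3.14 mg/L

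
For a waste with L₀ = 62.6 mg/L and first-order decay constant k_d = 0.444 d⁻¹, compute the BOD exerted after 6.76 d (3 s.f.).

y_t = L₀(1 − e^(−k_d t)) = 62.6 × (1 − e^(−0.444×6.76))
= 62.6 × (1 − 0.04972) = 62.6 × 0.9503 = 59.49 mg/L.

y ≈ 59.5 mg/L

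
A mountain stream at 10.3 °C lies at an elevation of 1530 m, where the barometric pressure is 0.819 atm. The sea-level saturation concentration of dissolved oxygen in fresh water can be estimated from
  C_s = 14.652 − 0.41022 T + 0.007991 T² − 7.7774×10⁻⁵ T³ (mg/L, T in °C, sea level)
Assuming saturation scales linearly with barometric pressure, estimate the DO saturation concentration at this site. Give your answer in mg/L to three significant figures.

At sea level: C_s = 14.652 − 0.41022×10.3 + 0.007991×10.3² − 7.7774×10⁻⁵×10.3³ = 11.19 mg/L.
Pressure correction: C_s' = 11.19 × 0.819 = 9.164 mg/L.

C_s ≈ 9.16 mg/L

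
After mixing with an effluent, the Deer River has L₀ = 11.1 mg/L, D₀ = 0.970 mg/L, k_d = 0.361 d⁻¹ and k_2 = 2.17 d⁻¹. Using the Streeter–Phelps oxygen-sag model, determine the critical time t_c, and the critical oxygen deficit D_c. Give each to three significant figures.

With k_2/k_d = 6.011 and 1 − D₀(k_2−k_d)/(k_d L₀) = 0.5621,
t_c = ln(6.011 × 0.5621) / (2.17 − 0.361) = ln(3.379) / 1.809 = 1.218/1.809 = 0.6730 d.
D_c = (k_d/k_2) L₀ e^(−k_d t_c) = (0.361/2.17) × 11.1 × e^(−0.361×0.6730) = 0.1664 × 11.1 × 0.7843 = 1.448 mg/L.

t_c ≈ 0.673 d; D_c ≈ 1.45 mg/L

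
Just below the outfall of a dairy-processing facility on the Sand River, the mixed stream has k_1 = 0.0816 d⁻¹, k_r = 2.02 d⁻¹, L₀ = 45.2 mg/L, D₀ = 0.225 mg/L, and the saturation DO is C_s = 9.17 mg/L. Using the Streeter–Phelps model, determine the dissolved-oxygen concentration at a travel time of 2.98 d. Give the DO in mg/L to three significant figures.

DO ≈ 7.68 mg/L

k_1 L₀/(k_r−k_1) = 0.0816×45.2/(2.02−0.0816) = 3.688/1.938 = 1.903 mg/L.
e^(−k_1 t) = e^(−0.0816×2.980) = 0.7841; e^(−k_r t) = e^(−2.02×2.980) = 0.002431.
D = 1.903 × (0.7841 − 0.002431) + 0.225 × 0.002431 = 1.487 + 0.0005469 = 1.488 mg/L.
DO = C_s − D = 9.17 − 1.488 = 7.682 mg/L.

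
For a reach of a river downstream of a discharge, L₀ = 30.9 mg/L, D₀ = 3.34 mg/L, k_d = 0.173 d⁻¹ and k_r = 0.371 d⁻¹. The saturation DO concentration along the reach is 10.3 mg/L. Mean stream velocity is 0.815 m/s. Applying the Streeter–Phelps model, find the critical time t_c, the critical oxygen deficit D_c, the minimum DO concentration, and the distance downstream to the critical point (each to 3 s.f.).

With k_r/k_d = 2.145 and 1 − D₀(k_r−k_d)/(k_d L₀) = 0.8763,
t_c = ln(2.145 × 0.8763) / (0.371 − 0.173) = ln(1.879) / 0.1980 = 0.6309/0.1980 = 3.186 d.
D_c = (k_d/k_r) L₀ e^(−k_d t_c) = (0.173/0.371) × 30.9 × e^(−0.173×3.186) = 0.4663 × 30.9 × 0.5763 = 8.303 mg/L.
Minimum DO = C_s − D_c = 10.3 − 8.303 = 1.997 mg/L.
x_c = v t_c = 0.815 m/s × 3.186 d × 86400 s/d = 224400 m ≈ 224 km.

t_c ≈ 3.19 d; D_c ≈ 8.30 mg/L; min DO ≈ 2.00 mg/L; x_c ≈ 224 km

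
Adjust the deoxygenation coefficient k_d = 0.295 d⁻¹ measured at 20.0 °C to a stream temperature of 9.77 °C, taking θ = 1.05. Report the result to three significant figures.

k_d(T₂) = k_d(T₁) · θ^(T₂−T₁) = 0.295 × 1.05^(9.77−20.0)
= 0.295 × 1.05^-10.2 = 0.295 × 0.6071 = 0.1791 d⁻¹.

k_d ≈ 0.179 d⁻¹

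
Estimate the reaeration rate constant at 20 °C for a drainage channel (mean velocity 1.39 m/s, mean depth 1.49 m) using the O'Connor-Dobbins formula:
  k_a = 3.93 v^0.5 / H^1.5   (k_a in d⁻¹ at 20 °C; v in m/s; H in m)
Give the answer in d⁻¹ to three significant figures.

k_a ≈ 2.55 d⁻¹

k_a = 3.93 × 1.39^0.5 / 1.49^1.5 = 3.93 × 1.179 / 1.819 = 2.548 d⁻¹.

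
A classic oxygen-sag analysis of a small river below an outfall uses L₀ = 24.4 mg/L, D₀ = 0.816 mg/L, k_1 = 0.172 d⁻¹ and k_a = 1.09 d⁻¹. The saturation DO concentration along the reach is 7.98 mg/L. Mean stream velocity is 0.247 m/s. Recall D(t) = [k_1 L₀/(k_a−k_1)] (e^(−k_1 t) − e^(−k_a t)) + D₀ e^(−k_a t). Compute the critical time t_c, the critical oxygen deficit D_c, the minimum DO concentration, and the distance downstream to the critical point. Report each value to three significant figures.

t_c ≈ 1.80 d; D_c ≈ 2.83 mg/L; min DO ≈ 5.15 mg/L; x_c ≈ 38.4 km

t_c = [1/(k_a−k_1)] ln[(k_a/k_1)(1 − D₀(k_a−k_1)/(k_1 L₀))]
= [1/(1.09−0.172)] ln[(1.09/0.172)(1 − 0.816×0.9180/(0.172×24.4))]
= (1/0.9180) ln[6.337 × 0.8215] = 1.089 × ln(5.206) = 1.089 × 1.650 = 1.797 d.
L(t_c) = L₀ e^(−k_1 t_c) = 24.4 × 0.7341 = 17.91 mg/L, and at the critical point k_a D_c = k_1 L, so D_c = (0.172/1.09) × 17.91 = 2.826 mg/L.
Minimum DO = C_s − D_c = 7.98 − 2.826 = 5.154 mg/L.
x_c = v t_c = 0.247 m/s × 1.797 d × 86400 s/d = 38350 m ≈ 38.4 km.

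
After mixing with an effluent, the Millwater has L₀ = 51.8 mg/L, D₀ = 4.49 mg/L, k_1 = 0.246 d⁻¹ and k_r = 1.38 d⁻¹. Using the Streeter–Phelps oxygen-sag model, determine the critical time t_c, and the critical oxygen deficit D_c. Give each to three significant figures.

With k_r/k_1 = 5.610 and 1 − D₀(k_r−k_1)/(k_1 L₀) = 0.6004,
t_c = ln(5.610 × 0.6004) / (1.38 − 0.246) = ln(3.368) / 1.134 = 1.214/1.134 = 1.071 d.
D_c = (k_1/k_r) L₀ e^(−k_1 t_c) = (0.246/1.38) × 51.8 × e^(−0.246×1.071) = 0.1783 × 51.8 × 0.7684 = 7.095 mg/L.

t_c ≈ 1.07 d; D_c ≈ 7.10 mg/L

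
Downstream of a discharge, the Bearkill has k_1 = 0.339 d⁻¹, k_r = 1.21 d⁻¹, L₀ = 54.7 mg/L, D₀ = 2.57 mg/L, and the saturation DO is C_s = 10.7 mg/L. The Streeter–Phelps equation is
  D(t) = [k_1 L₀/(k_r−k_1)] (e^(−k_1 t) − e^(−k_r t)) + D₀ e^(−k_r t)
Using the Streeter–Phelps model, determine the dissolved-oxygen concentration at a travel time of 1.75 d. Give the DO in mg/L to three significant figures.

DO ≈ 1.19 mg/L

k_1 L₀/(k_r−k_1) = 0.339×54.7/(1.21−0.339) = 18.54/0.8710 = 21.29 mg/L.
e^(−k_1 t) = e^(−0.339×1.750) = 0.5525; e^(−k_r t) = e^(−1.21×1.750) = 0.1203.
D = 21.29 × (0.5525 − 0.1203) + 2.57 × 0.1203 = 9.201 + 0.3093 = 9.511 mg/L.
DO = C_s − D = 10.7 − 9.511 = 1.189 mg/L.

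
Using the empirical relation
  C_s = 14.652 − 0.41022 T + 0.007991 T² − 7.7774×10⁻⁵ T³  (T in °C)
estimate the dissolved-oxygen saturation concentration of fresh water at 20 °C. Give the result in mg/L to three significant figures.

C_s ≈ 9.02 mg/L

C_s = 14.652 − 0.41022×20 + 0.007991×20² − 7.7774×10⁻⁵×20³ = 9.022 mg/L.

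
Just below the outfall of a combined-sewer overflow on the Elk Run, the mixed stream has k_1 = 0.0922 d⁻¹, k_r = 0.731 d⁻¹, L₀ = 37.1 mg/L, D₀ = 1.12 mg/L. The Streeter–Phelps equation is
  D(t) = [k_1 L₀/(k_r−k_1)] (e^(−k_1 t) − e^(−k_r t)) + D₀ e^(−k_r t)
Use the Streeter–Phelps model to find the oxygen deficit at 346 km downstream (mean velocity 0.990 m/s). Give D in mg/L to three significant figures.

Travel time t = x/v = 346 km / (0.990 m/s) = 346000 m / 0.990 m/s = 349500 s = 4.045 d.
k_1 L₀/(k_r−k_1) = 0.0922×37.1/(0.731−0.0922) = 3.421/0.6388 = 5.355 mg/L.
e^(−k_1 t) = e^(−0.0922×4.045) = 0.6887; e^(−k_r t) = e^(−0.731×4.045) = 0.05198.
D = 5.355 × (0.6887 − 0.05198) + 1.12 × 0.05198 = 3.409 + 0.05821 = 3.468 mg/L.

D ≈ 3.47 mg/L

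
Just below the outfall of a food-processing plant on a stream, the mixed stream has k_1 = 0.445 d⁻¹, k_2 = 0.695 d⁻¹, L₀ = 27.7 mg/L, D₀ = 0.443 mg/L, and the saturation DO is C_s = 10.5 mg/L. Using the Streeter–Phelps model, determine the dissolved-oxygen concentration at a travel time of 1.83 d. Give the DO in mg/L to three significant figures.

k_1 L₀/(k_2−k_1) = 0.445×27.7/(0.695−0.445) = 12.33/0.2500 = 49.31 mg/L.
e^(−k_1 t) = e^(−0.445×1.830) = 0.4429; e^(−k_2 t) = e^(−0.695×1.830) = 0.2803.
D = 49.31 × (0.4429 − 0.2803) + 0.443 × 0.2803 = 8.018 + 0.1242 = 8.142 mg/L.
DO = C_s − D = 10.5 − 8.142 = 2.358 mg/L.

DO ≈ 2.36 mg/L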